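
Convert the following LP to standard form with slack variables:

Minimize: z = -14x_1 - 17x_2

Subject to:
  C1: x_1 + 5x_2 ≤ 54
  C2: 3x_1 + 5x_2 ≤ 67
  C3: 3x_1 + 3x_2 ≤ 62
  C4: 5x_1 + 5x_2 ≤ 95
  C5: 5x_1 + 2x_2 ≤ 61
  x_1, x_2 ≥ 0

min z = -14x_1 - 17x_2

s.t.
  x_1 + 5x_2 + s1 = 54
  3x_1 + 5x_2 + s2 = 67
  3x_1 + 3x_2 + s3 = 62
  5x_1 + 5x_2 + s4 = 95
  5x_1 + 2x_2 + s5 = 61
  x_1, x_2, s1, s2, s3, s4, s5 ≥ 0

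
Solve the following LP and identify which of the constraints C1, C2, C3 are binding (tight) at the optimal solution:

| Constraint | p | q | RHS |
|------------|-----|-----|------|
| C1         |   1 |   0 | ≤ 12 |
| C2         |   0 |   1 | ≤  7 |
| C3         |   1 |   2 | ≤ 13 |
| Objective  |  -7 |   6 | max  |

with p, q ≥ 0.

At p = 0, q = 6.5, compute slack b - a·x for each constraint:
  C1: 12 − 0 = 12  (slack)
  C2: 7 − 6.5 = 0.5  (slack)
  C3: 13 − 13 = 0  (binding)

Optimal: p = 0, q = 6.5
Binding: C3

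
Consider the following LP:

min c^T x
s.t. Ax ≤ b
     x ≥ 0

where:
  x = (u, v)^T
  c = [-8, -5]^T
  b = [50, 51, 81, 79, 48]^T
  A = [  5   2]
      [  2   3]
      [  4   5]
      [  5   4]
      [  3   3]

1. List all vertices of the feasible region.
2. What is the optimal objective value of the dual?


1. (0, 0), (10, 0), (6, 10), (0, 16)
2. -98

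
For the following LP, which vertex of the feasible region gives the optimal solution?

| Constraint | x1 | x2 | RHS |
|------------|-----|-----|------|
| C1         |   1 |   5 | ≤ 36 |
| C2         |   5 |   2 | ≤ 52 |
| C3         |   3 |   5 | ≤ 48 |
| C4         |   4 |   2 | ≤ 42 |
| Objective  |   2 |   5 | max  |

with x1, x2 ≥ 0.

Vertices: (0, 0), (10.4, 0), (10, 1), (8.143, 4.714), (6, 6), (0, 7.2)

Evaluate the objective at each vertex of the feasible region:
  z(0, 0) = 0
  z(10.4, 0) = 20.8
  z(10, 1) = 25
  z(8.143, 4.714) = 39.86
  z(6, 6) = 42  ←
  z(0, 7.2) = 36
The maximum is at x1 = 6, x2 = 6.

(6, 6)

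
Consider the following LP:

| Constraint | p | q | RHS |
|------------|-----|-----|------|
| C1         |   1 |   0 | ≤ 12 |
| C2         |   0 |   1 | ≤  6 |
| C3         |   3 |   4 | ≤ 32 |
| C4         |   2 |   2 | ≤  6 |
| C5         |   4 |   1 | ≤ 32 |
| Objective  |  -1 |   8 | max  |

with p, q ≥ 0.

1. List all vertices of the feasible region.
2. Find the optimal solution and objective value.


1. (0, 0), (3, 0), (0, 3)
2. p = 0, q = 3, z = 24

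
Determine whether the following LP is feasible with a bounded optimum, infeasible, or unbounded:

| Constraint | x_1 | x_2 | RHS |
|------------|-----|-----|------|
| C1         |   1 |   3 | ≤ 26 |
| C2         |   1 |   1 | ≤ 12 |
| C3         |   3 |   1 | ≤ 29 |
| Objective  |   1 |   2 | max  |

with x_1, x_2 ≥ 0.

Feasible with a bounded optimal solution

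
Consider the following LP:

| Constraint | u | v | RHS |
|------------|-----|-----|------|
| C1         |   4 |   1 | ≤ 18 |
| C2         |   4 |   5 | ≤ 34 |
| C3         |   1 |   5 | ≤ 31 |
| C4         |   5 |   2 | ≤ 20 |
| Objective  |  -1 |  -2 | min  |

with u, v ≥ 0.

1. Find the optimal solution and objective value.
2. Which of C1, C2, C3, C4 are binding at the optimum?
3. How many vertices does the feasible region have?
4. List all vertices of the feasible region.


1. u = 1, v = 6, z = -13
2. C2, C3
3. 5
4. (0, 0), (4, 0), (1.882, 5.294), (1, 6), (0, 6.2)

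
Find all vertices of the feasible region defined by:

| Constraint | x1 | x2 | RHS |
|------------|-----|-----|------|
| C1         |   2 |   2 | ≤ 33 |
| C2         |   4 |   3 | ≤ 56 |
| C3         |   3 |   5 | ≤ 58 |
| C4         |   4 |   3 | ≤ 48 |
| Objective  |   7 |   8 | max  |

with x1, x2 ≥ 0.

(0, 0), (12, 0), (6, 8), (0, 11.6)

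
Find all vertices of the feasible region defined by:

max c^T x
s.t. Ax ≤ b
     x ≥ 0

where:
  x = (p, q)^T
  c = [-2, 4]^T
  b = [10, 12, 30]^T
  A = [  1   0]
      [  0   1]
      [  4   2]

(0, 0), (7.5, 0), (1.5, 12), (0, 12)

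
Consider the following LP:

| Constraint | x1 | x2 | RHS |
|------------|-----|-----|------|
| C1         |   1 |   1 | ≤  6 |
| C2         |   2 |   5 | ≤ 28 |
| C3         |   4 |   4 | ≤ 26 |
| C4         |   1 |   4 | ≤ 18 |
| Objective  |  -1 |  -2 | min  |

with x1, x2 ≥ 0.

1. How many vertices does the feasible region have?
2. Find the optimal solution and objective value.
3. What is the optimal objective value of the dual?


1. 4
2. x1 = 2, x2 = 4, z = -10
3. -10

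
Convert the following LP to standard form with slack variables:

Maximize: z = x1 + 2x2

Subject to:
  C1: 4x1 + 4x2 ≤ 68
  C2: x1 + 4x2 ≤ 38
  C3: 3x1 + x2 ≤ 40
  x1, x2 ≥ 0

max z = x1 + 2x2

s.t.
  4x1 + 4x2 + s1 = 68
  x1 + 4x2 + s2 = 38
  3x1 + x2 + s3 = 40
  x1, x2, s1, s2, s3 ≥ 0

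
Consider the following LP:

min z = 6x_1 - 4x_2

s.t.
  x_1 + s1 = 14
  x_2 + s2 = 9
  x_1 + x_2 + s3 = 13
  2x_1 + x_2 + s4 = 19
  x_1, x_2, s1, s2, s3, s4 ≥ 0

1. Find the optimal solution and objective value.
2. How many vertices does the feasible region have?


1. x_1 = 0, x_2 = 9, z = -36
2. 5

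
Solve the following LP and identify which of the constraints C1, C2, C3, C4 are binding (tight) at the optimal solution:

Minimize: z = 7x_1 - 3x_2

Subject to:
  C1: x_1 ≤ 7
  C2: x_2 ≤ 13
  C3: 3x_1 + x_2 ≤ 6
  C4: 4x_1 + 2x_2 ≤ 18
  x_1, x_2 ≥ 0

At x_1 = 0, x_2 = 6, compute slack b - a·x for each constraint:
  C1: 7 − 0 = 7  (slack)
  C2: 13 − 6 = 7  (slack)
  C3: 6 − 6 = 0  (binding)
  C4: 18 − 12 = 6  (slack)

Optimal: x_1 = 0, x_2 = 6
Binding: C3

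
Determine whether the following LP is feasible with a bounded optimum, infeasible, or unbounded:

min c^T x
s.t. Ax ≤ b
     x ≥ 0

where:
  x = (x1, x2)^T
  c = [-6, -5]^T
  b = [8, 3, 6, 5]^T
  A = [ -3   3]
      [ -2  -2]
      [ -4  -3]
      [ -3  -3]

Unbounded (objective can decrease without bound)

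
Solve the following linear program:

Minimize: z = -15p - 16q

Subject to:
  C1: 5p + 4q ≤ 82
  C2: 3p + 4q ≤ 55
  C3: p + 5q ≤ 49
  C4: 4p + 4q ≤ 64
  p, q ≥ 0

Evaluate the objective at each vertex of the feasible region:
  z(0, 0) = 0
  z(16, 0) = -240
  z(9, 7) = -247  ←
  z(7.182, 8.364) = -241.5
  z(0, 9.8) = -156.8
The minimum is at p = 9, q = 7.

p = 9, q = 7, z = -247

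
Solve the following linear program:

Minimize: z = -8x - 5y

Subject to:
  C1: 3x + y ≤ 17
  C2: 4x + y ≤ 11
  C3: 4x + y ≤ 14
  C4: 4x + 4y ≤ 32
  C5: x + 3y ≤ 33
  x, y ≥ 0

Evaluate the objective at each vertex of the feasible region:
  z(0, 0) = 0
  z(2.75, 0) = -22
  z(1, 7) = -43  ←
  z(0, 8) = -40
The minimum is at x = 1, y = 7.

x = 1, y = 7, z = -43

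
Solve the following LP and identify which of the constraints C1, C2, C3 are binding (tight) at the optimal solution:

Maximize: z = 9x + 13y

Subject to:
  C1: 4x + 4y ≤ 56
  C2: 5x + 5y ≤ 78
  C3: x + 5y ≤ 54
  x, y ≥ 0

At x = 4, y = 10, compute slack b - a·x for each constraint:
  C1: 56 − 56 = 0  (binding)
  C2: 78 − 70 = 8  (slack)
  C3: 54 − 54 = 0  (binding)

Optimal: x = 4, y = 10
Binding: C1, C3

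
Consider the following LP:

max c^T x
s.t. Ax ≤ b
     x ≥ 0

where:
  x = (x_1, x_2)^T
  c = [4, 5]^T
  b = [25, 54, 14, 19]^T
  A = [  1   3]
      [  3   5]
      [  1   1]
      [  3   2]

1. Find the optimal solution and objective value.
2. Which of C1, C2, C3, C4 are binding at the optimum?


1. x_1 = 1, x_2 = 8, z = 44
2. C1, C4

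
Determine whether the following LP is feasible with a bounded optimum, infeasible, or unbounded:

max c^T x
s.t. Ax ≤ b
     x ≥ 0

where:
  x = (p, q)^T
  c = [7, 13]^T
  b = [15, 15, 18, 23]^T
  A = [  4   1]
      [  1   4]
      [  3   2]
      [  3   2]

Feasible with a bounded optimal solution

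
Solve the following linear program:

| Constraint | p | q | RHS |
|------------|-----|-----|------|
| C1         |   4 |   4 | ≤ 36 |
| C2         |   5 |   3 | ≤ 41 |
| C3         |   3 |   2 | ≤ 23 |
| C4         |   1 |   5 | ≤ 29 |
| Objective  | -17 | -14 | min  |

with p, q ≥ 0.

Evaluate the objective at each vertex of the feasible region:
  z(0, 0) = 0
  z(7.667, 0) = -130.3
  z(5, 4) = -141  ←
  z(4, 5) = -138
  z(0, 5.8) = -81.2
The minimum is at p = 5, q = 4.

p = 5, q = 4, z = -141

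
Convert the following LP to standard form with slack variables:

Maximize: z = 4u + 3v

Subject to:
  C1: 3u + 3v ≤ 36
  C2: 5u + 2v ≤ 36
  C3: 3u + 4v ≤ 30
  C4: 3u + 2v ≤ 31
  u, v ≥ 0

max z = 4u + 3v

s.t.
  3u + 3v + s1 = 36
  5u + 2v + s2 = 36
  3u + 4v + s3 = 30
  3u + 2v + s4 = 31
  u, v, s1, s2, s3, s4 ≥ 0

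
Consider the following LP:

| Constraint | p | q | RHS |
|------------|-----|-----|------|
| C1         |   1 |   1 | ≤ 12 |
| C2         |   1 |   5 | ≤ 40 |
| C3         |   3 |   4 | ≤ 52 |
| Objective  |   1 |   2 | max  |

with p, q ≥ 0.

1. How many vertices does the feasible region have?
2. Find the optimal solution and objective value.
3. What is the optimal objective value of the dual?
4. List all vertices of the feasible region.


1. 4
2. p = 5, q = 7, z = 19
3. 19
4. (0, 0), (12, 0), (5, 7), (0, 8)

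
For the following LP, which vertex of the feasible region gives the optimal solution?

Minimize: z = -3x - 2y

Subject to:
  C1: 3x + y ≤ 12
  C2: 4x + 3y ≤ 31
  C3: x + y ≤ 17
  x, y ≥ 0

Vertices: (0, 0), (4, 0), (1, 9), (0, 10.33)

Evaluate the objective at each vertex of the feasible region:
  z(0, 0) = 0
  z(4, 0) = -12
  z(1, 9) = -21  ←
  z(0, 10.33) = -20.67
The minimum is at x = 1, y = 9.

(1, 9)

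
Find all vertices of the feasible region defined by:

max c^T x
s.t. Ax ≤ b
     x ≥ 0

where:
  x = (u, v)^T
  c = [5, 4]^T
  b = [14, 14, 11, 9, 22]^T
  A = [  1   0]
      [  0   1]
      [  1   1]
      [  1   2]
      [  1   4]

(0, 0), (9, 0), (0, 4.5)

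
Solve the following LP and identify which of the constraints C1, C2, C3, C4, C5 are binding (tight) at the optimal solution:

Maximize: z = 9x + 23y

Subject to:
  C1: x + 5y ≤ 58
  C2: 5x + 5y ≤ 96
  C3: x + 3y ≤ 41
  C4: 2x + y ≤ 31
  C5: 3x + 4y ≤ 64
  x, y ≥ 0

At x = 8, y = 10, compute slack b - a·x for each constraint:
  C1: 58 − 58 = 0  (binding)
  C2: 96 − 90 = 6  (slack)
  C3: 41 − 38 = 3  (slack)
  C4: 31 − 26 = 5  (slack)
  C5: 64 − 64 = 0  (binding)

Optimal: x = 8, y = 10
Binding: C1, C5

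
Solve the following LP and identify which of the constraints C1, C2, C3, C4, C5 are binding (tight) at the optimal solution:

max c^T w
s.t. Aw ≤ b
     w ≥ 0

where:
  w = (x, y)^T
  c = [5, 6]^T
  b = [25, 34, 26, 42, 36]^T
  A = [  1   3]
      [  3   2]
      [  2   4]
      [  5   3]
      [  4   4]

At x = 5, y = 4, compute slack b - a·x for each constraint:
  C1: 25 − 17 = 8  (slack)
  C2: 34 − 23 = 11  (slack)
  C3: 26 − 26 = 0  (binding)
  C4: 42 − 37 = 5  (slack)
  C5: 36 − 36 = 0  (binding)

Optimal: x = 5, y = 4
Binding: C3, C5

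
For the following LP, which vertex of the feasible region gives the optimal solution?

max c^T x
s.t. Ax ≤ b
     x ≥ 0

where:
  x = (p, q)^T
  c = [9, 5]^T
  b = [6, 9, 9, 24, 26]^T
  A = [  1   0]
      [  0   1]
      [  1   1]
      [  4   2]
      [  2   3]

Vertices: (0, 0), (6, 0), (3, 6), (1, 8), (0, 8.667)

Evaluate the objective at each vertex of the feasible region:
  z(0, 0) = 0
  z(6, 0) = 54
  z(3, 6) = 57  ←
  z(1, 8) = 49
  z(0, 8.667) = 43.33
The maximum is at p = 3, q = 6.

(3, 6)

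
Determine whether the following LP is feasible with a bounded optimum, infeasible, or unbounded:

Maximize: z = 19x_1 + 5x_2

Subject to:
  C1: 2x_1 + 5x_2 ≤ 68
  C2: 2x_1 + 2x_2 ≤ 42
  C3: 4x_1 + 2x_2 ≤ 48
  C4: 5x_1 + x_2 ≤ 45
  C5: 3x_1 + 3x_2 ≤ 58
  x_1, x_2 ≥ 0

Feasible with a bounded optimal solution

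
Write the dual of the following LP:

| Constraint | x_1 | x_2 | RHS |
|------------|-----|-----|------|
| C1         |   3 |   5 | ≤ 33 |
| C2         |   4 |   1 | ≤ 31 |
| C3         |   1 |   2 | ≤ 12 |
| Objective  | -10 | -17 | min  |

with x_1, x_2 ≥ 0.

Primal min cᵀx s.t. Ax ≤ b, x ≥ 0  →  Dual max −bᵀy s.t. Aᵀy ≥ −c, y ≥ 0.

Maximize: z = -33y1 - 31y2 - 12y3

Subject to:
  3y1 + 4y2 + y3 ≥ 10
  5y1 + y2 + 2y3 ≥ 17
  y1, y2, y3 ≥ 0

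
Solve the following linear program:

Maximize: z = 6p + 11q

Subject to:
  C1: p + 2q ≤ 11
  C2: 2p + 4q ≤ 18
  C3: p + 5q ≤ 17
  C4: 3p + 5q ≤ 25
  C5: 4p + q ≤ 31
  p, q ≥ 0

Evaluate the objective at each vertex of the feasible region:
  z(0, 0) = 0
  z(7.75, 0) = 46.5
  z(7.647, 0.4118) = 50.41
  z(5, 2) = 52  ←
  z(3.667, 2.667) = 51.33
  z(0, 3.4) = 37.4
The maximum is at p = 5, q = 2.

p = 5, q = 2, z = 52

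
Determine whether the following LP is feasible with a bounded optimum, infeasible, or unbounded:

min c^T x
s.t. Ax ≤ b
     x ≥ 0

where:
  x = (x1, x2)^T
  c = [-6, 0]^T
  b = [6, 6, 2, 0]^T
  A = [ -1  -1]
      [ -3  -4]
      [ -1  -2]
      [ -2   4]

Unbounded (objective can decrease without bound)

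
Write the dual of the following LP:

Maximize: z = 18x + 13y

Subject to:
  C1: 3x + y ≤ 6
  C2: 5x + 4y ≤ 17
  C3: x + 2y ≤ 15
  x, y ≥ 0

Primal max cᵀx s.t. Ax ≤ b, x ≥ 0  →  Dual min bᵀy s.t. Aᵀy ≥ c, y ≥ 0.

Minimize: z = 6y1 + 17y2 + 15y3

Subject to:
  3y1 + 5y2 + y3 ≥ 18
  y1 + 4y2 + 2y3 ≥ 13
  y1, y2, y3 ≥ 0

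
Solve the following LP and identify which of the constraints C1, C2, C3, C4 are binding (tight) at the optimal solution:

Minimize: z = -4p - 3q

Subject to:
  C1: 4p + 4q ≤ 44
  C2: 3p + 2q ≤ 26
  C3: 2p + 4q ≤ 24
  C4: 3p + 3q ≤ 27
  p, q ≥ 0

At p = 8, q = 1, compute slack b - a·x for each constraint:
  C1: 44 − 36 = 8  (slack)
  C2: 26 − 26 = 0  (binding)
  C3: 24 − 20 = 4  (slack)
  C4: 27 − 27 = 0  (binding)

Optimal: p = 8, q = 1
Binding: C2, C4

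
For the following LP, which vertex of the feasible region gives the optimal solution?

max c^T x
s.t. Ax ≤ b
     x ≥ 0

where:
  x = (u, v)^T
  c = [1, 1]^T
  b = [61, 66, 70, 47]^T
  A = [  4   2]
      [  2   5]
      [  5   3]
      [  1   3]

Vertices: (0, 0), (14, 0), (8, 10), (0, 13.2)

Evaluate the objective at each vertex of the feasible region:
  z(0, 0) = 0
  z(14, 0) = 14
  z(8, 10) = 18  ←
  z(0, 13.2) = 13.2
The maximum is at u = 8, v = 10.

(8, 10)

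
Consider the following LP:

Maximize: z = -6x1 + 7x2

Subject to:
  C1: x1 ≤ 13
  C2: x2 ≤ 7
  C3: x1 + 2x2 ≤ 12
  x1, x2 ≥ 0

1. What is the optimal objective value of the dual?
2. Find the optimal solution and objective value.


1. 42
2. x1 = 0, x2 = 6, z = 42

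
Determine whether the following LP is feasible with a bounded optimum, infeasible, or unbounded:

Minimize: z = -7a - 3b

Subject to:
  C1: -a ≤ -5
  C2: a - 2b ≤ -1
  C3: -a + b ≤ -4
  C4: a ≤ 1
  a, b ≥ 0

Infeasible (no feasible solution exists)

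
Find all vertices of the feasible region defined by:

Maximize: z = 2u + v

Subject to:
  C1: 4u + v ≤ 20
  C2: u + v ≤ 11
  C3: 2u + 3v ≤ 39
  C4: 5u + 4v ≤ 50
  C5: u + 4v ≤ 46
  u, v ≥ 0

(0, 0), (5, 0), (3, 8), (0, 11)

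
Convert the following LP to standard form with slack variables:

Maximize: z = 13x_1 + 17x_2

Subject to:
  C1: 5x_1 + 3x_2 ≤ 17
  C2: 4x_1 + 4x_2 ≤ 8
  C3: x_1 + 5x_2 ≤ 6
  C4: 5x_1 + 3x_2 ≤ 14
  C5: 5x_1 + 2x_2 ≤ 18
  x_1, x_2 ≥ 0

max z = 13x_1 + 17x_2

s.t.
  5x_1 + 3x_2 + s1 = 17
  4x_1 + 4x_2 + s2 = 8
  x_1 + 5x_2 + s3 = 6
  5x_1 + 3x_2 + s4 = 14
  5x_1 + 2x_2 + s5 = 18
  x_1, x_2, s1, s2, s3, s4, s5 ≥ 0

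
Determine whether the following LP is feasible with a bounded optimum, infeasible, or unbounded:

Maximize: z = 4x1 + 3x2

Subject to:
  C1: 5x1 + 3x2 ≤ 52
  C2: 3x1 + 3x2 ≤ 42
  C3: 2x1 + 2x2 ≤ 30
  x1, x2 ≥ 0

Feasible with a bounded optimal solution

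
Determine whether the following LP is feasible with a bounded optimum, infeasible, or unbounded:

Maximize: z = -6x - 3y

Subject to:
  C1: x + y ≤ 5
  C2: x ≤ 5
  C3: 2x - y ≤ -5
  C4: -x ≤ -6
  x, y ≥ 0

Infeasible (no feasible solution exists)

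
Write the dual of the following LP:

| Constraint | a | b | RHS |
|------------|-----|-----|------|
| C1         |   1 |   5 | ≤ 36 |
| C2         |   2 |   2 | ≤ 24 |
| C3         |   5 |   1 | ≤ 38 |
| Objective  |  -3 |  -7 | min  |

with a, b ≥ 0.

Primal min cᵀx s.t. Ax ≤ b, x ≥ 0  →  Dual max −bᵀy s.t. Aᵀy ≥ −c, y ≥ 0.

Maximize: z = -36y1 - 24y2 - 38y3

Subject to:
  y1 + 2y2 + 5y3 ≥ 3
  5y1 + 2y2 + y3 ≥ 7
  y1, y2, y3 ≥ 0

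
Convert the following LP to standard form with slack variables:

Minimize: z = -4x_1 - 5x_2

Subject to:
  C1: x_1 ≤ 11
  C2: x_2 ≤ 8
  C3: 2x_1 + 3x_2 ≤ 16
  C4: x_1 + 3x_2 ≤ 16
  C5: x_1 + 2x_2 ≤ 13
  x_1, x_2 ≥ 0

min z = -4x_1 - 5x_2

s.t.
  x_1 + s1 = 11
  x_2 + s2 = 8
  2x_1 + 3x_2 + s3 = 16
  x_1 + 3x_2 + s4 = 16
  x_1 + 2x_2 + s5 = 13
  x_1, x_2, s1, s2, s3, s4, s5 ≥ 0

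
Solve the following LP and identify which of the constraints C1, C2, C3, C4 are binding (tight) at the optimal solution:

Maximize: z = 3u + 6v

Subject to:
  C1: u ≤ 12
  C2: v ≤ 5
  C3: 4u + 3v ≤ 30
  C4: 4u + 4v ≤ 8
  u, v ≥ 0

At u = 0, v = 2, compute slack b - a·x for each constraint:
  C1: 12 − 0 = 12  (slack)
  C2: 5 − 2 = 3  (slack)
  C3: 30 − 6 = 24  (slack)
  C4: 8 − 8 = 0  (binding)

Optimal: u = 0, v = 2
Binding: C4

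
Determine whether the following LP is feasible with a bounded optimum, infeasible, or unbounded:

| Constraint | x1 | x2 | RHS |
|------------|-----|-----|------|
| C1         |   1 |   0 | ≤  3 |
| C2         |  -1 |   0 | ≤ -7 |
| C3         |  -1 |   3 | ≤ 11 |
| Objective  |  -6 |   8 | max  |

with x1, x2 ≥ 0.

Infeasible (no feasible solution exists)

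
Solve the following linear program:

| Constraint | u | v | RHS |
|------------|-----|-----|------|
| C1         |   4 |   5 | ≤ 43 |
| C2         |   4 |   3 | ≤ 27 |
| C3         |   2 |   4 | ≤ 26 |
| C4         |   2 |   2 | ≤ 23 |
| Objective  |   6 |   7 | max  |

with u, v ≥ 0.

Evaluate the objective at each vertex of the feasible region:
  z(0, 0) = 0
  z(6.75, 0) = 40.5
  z(3, 5) = 53  ←
  z(0, 6.5) = 45.5
The maximum is at u = 3, v = 5.

u = 3, v = 5, z = 53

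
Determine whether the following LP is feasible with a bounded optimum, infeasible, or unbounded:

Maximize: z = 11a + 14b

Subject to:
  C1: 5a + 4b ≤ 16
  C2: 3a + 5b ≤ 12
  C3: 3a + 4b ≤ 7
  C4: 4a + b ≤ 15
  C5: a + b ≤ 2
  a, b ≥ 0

Feasible with a bounded optimal solution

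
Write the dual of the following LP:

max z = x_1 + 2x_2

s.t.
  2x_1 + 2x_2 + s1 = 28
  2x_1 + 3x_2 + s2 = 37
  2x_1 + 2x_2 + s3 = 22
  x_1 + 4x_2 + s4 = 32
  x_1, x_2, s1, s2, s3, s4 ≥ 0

Primal max cᵀx s.t. Ax ≤ b, x ≥ 0  →  Dual min bᵀy s.t. Aᵀy ≥ c, y ≥ 0.

Minimize: z = 28y1 + 37y2 + 22y3 + 32y4

Subject to:
  2y1 + 2y2 + 2y3 + y4 ≥ 1
  2y1 + 3y2 + 2y3 + 4y4 ≥ 2
  y1, y2, y3, y4 ≥ 0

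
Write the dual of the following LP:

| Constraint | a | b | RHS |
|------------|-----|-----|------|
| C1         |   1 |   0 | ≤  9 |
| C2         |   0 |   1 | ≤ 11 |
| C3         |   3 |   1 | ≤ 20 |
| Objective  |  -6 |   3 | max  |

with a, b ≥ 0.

Primal max cᵀx s.t. Ax ≤ b, x ≥ 0  →  Dual min bᵀy s.t. Aᵀy ≥ c, y ≥ 0.

Minimize: z = 9y1 + 11y2 + 20y3

Subject to:
  y1 + 3y3 ≥ -6
  y2 + y3 ≥ 3
  y1, y2, y3 ≥ 0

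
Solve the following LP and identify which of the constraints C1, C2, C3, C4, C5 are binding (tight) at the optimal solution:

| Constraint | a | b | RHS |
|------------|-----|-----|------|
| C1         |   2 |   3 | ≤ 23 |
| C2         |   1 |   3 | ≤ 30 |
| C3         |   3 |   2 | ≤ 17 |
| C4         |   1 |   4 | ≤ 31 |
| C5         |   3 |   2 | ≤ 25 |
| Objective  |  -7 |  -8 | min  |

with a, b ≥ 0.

At a = 1, b = 7, compute slack b - a·x for each constraint:
  C1: 23 − 23 = 0  (binding)
  C2: 30 − 22 = 8  (slack)
  C3: 17 − 17 = 0  (binding)
  C4: 31 − 29 = 2  (slack)
  C5: 25 − 17 = 8  (slack)

Optimal: a = 1, b = 7
Binding: C1, C3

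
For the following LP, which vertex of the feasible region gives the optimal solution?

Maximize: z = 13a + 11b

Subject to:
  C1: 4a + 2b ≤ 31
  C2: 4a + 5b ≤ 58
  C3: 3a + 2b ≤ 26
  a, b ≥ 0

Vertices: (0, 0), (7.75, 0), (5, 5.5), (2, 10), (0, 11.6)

Evaluate the objective at each vertex of the feasible region:
  z(0, 0) = 0
  z(7.75, 0) = 100.8
  z(5, 5.5) = 125.5
  z(2, 10) = 136  ←
  z(0, 11.6) = 127.6
The maximum is at a = 2, b = 10.

(2, 10)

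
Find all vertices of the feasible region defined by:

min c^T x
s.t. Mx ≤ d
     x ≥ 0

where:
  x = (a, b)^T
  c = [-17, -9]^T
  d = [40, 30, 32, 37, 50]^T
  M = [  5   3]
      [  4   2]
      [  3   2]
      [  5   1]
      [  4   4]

(0, 0), (7.4, 0), (7.333, 0.3333), (5, 5), (1.25, 11.25), (0, 12.5)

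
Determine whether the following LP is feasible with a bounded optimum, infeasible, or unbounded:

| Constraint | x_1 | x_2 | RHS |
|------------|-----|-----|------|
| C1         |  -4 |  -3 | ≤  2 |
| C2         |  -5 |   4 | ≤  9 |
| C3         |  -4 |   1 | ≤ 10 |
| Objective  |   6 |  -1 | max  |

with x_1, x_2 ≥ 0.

Unbounded (objective can increase without bound)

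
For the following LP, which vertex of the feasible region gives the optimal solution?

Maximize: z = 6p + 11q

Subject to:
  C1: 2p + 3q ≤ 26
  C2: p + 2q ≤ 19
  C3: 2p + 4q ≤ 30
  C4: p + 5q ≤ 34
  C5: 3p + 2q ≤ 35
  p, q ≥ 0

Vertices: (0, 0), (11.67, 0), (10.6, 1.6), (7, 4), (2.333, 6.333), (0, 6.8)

Evaluate the objective at each vertex of the feasible region:
  z(0, 0) = 0
  z(11.67, 0) = 70
  z(10.6, 1.6) = 81.2
  z(7, 4) = 86  ←
  z(2.333, 6.333) = 83.67
  z(0, 6.8) = 74.8
The maximum is at p = 7, q = 4.

(7, 4)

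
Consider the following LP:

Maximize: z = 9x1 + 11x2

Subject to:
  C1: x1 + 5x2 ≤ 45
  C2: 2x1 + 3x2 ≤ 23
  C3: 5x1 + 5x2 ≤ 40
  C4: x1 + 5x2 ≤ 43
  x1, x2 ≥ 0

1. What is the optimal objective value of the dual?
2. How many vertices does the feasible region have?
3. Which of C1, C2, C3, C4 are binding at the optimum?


1. 86
2. 4
3. C2, C3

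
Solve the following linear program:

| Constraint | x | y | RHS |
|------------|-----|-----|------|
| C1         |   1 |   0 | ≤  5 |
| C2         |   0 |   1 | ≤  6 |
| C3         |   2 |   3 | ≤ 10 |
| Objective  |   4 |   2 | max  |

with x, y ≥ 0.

Evaluate the objective at each vertex of the feasible region:
  z(0, 0) = 0
  z(5, 0) = 20  ←
  z(0, 3.333) = 6.667
The maximum is at x = 5, y = 0.

x = 5, y = 0, z = 20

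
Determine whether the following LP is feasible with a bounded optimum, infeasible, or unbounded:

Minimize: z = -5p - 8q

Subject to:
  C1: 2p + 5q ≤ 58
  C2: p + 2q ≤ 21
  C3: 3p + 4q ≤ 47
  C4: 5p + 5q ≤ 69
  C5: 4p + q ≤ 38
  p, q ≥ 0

Feasible with a bounded optimal solution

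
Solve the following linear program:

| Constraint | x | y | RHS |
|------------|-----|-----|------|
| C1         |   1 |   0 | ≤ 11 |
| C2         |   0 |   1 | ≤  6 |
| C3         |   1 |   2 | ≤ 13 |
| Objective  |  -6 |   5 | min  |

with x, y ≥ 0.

Evaluate the objective at each vertex of the feasible region:
  z(0, 0) = 0
  z(11, 0) = -66  ←
  z(11, 1) = -61
  z(1, 6) = 24
  z(0, 6) = 30
The minimum is at x = 11, y = 0.

x = 11, y = 0, z = -66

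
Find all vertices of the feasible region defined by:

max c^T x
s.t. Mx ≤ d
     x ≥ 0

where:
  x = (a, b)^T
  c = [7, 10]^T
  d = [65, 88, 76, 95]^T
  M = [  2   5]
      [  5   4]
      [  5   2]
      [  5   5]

(0, 0), (15.2, 0), (12.8, 6), (12, 7), (10, 9), (0, 13)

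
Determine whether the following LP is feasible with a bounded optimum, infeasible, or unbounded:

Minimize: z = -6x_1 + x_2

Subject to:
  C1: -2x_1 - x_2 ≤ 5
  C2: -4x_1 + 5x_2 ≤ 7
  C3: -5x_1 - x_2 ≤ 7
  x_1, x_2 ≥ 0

Unbounded (objective can decrease without bound)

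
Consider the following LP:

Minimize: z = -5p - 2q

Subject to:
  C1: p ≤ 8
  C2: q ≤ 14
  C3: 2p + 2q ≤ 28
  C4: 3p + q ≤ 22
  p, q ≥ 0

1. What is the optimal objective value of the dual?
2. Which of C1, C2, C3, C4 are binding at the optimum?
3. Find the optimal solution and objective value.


1. -40
2. C3, C4
3. p = 4, q = 10, z = -40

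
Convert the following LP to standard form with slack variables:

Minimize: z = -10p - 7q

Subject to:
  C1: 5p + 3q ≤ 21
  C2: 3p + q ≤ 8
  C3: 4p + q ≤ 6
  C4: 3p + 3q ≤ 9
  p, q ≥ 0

min z = -10p - 7q

s.t.
  5p + 3q + s1 = 21
  3p + q + s2 = 8
  4p + q + s3 = 6
  3p + 3q + s4 = 9
  p, q, s1, s2, s3, s4 ≥ 0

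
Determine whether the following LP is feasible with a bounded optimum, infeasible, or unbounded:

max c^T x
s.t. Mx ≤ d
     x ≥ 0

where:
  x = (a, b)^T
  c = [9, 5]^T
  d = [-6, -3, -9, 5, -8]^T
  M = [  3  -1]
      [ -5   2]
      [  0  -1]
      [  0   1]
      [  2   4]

Infeasible (no feasible solution exists)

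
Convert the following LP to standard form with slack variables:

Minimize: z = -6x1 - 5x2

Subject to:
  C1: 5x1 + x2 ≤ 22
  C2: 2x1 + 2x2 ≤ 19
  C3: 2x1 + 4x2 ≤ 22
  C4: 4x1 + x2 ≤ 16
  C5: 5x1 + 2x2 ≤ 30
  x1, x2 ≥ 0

min z = -6x1 - 5x2

s.t.
  5x1 + x2 + s1 = 22
  2x1 + 2x2 + s2 = 19
  2x1 + 4x2 + s3 = 22
  4x1 + x2 + s4 = 16
  5x1 + 2x2 + s5 = 30
  x1, x2, s1, s2, s3, s4, s5 ≥ 0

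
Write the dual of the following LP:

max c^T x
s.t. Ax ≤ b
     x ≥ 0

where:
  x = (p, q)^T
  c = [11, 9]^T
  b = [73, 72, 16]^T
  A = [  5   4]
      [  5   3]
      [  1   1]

Primal max cᵀx s.t. Ax ≤ b, x ≥ 0  →  Dual min bᵀy s.t. Aᵀy ≥ c, y ≥ 0.

Minimize: z = 73y1 + 72y2 + 16y3

Subject to:
  5y1 + 5y2 + y3 ≥ 11
  4y1 + 3y2 + y3 ≥ 9
  y1, y2, y3 ≥ 0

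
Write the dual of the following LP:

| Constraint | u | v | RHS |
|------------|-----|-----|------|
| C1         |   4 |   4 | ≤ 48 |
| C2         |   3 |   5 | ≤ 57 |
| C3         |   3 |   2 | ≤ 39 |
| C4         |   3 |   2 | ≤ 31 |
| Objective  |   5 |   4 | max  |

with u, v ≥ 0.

Primal max cᵀx s.t. Ax ≤ b, x ≥ 0  →  Dual min bᵀy s.t. Aᵀy ≥ c, y ≥ 0.

Minimize: z = 48y1 + 57y2 + 39y3 + 31y4

Subject to:
  4y1 + 3y2 + 3y3 + 3y4 ≥ 5
  4y1 + 5y2 + 2y3 + 2y4 ≥ 4
  y1, y2, y3, y4 ≥ 0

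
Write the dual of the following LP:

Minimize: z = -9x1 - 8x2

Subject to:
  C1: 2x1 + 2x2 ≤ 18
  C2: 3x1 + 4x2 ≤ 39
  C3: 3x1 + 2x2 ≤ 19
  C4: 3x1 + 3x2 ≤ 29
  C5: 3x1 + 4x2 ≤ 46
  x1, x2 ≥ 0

Primal min cᵀx s.t. Ax ≤ b, x ≥ 0  →  Dual max −bᵀy s.t. Aᵀy ≥ −c, y ≥ 0.

Maximize: z = -18y1 - 39y2 - 19y3 - 29y4 - 46y5

Subject to:
  2y1 + 3y2 + 3y3 + 3y4 + 3y5 ≥ 9
  2y1 + 4y2 + 2y3 + 3y4 + 4y5 ≥ 8
  y1, y2, y3, y4, y5 ≥ 0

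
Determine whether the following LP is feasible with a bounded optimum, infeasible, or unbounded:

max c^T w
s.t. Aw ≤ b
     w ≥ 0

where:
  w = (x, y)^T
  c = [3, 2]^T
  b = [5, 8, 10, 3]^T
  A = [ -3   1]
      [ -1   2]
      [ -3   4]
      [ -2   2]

Unbounded (objective can increase without bound)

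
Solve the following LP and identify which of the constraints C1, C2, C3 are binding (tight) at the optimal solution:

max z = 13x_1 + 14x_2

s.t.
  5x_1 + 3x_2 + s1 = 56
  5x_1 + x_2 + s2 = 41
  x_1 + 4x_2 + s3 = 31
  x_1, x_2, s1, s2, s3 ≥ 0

At x_1 = 7, x_2 = 6, compute slack b - a·x for each constraint:
  C1: 56 − 53 = 3  (slack)
  C2: 41 − 41 = 0  (binding)
  C3: 31 − 31 = 0  (binding)

Optimal: x_1 = 7, x_2 = 6
Binding: C2, C3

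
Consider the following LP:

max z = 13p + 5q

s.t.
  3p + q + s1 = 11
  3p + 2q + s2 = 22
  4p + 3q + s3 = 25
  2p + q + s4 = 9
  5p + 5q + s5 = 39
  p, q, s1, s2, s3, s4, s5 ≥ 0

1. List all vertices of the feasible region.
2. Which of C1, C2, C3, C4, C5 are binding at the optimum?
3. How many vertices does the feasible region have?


1. (0, 0), (3.667, 0), (2, 5), (1.2, 6.6), (0, 7.8)
2. C1, C4
3. 5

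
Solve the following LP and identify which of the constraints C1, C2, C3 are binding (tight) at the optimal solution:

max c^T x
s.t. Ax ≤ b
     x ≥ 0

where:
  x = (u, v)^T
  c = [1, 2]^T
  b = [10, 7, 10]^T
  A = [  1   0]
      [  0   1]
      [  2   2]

At u = 0, v = 5, compute slack b - a·x for each constraint:
  C1: 10 − 0 = 10  (slack)
  C2: 7 − 5 = 2  (slack)
  C3: 10 − 10 = 0  (binding)

Optimal: u = 0, v = 5
Binding: C3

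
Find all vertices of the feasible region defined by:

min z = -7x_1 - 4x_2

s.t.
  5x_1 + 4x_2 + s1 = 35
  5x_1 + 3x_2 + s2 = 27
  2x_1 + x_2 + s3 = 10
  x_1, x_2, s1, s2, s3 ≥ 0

(0, 0), (5, 0), (3, 4), (0.6, 8), (0, 8.75)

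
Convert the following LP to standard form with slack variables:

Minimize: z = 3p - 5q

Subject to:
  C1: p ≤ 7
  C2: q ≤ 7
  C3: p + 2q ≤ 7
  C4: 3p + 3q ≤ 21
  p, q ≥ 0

min z = 3p - 5q

s.t.
  p + s1 = 7
  q + s2 = 7
  p + 2q + s3 = 7
  3p + 3q + s4 = 21
  p, q, s1, s2, s3, s4 ≥ 0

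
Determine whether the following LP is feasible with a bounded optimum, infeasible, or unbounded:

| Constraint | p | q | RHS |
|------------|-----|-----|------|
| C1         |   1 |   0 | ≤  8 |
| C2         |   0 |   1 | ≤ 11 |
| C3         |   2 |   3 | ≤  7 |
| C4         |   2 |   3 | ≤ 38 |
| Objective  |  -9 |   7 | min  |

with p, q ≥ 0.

Feasible with a bounded optimal solution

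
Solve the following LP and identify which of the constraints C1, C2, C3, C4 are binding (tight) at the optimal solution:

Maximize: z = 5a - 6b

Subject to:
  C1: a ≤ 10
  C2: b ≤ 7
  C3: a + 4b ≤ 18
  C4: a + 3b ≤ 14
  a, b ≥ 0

At a = 10, b = 0, compute slack b - a·x for each constraint:
  C1: 10 − 10 = 0  (binding)
  C2: 7 − 0 = 7  (slack)
  C3: 18 − 10 = 8  (slack)
  C4: 14 − 10 = 4  (slack)

Optimal: a = 10, b = 0
Binding: C1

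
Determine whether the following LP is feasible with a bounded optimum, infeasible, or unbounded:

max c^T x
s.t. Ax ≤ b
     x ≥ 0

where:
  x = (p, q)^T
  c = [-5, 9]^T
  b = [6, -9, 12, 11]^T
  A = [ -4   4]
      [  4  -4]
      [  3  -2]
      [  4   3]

Infeasible (no feasible solution exists)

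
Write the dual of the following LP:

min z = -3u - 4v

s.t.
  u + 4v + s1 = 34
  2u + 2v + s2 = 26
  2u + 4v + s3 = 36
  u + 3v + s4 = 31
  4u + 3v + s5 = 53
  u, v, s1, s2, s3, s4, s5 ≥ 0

Primal min cᵀx s.t. Ax ≤ b, x ≥ 0  →  Dual max −bᵀy s.t. Aᵀy ≥ −c, y ≥ 0.

Maximize: z = -34y1 - 26y2 - 36y3 - 31y4 - 53y5

Subject to:
  y1 + 2y2 + 2y3 + y4 + 4y5 ≥ 3
  4y1 + 2y2 + 4y3 + 3y4 + 3y5 ≥ 4
  y1, y2, y3, y4, y5 ≥ 0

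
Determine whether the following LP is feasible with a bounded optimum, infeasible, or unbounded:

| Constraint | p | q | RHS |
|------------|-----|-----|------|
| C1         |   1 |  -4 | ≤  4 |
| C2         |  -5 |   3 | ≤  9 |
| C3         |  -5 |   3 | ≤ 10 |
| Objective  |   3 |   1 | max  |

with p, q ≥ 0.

Unbounded (objective can increase without bound)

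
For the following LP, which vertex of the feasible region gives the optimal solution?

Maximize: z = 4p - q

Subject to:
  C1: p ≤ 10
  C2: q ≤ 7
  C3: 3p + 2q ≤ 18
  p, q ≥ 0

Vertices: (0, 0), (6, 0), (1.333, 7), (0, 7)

Evaluate the objective at each vertex of the feasible region:
  z(0, 0) = 0
  z(6, 0) = 24  ←
  z(1.333, 7) = -1.667
  z(0, 7) = -7
The maximum is at p = 6, q = 0.

(6, 0)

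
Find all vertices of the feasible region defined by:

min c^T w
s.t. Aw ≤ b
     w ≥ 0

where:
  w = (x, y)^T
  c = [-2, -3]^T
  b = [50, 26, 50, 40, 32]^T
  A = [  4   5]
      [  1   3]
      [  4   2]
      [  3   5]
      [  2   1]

(0, 0), (12.5, 0), (10, 2), (0, 8)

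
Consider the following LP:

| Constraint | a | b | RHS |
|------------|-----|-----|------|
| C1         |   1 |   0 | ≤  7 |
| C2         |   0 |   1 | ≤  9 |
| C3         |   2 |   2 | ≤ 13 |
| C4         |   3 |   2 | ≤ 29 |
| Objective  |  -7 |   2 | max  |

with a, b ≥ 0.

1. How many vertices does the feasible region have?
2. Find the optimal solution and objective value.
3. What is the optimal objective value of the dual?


1. 3
2. a = 0, b = 6.5, z = 13
3. 13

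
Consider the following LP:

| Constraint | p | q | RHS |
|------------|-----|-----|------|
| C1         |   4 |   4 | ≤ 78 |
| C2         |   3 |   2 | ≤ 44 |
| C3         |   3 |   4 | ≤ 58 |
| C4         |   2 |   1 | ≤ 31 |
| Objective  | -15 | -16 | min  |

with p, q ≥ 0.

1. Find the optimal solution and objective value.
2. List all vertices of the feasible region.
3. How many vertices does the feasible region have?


1. p = 10, q = 7, z = -262
2. (0, 0), (14.67, 0), (10, 7), (0, 14.5)
3. 4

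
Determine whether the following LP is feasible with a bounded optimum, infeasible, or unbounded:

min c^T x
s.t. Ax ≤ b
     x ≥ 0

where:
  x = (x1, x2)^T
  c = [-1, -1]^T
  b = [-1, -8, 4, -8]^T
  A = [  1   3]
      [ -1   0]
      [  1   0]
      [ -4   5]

Infeasible (no feasible solution exists)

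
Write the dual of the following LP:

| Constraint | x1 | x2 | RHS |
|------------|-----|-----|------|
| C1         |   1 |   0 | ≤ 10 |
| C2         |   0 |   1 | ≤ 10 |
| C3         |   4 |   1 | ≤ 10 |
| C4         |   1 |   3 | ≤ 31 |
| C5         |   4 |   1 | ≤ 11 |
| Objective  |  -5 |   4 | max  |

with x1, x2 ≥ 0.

Primal max cᵀx s.t. Ax ≤ b, x ≥ 0  →  Dual min bᵀy s.t. Aᵀy ≥ c, y ≥ 0.

Minimize: z = 10y1 + 10y2 + 10y3 + 31y4 + 11y5

Subject to:
  y1 + 4y3 + y4 + 4y5 ≥ -5
  y2 + y3 + 3y4 + y5 ≥ 4
  y1, y2, y3, y4, y5 ≥ 0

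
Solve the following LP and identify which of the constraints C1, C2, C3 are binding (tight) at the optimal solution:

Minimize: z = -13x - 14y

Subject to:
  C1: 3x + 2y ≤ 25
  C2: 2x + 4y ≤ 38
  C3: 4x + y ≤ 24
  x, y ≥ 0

At x = 3, y = 8, compute slack b - a·x for each constraint:
  C1: 25 − 25 = 0  (binding)
  C2: 38 − 38 = 0  (binding)
  C3: 24 − 20 = 4  (slack)

Optimal: x = 3, y = 8
Binding: C1, C2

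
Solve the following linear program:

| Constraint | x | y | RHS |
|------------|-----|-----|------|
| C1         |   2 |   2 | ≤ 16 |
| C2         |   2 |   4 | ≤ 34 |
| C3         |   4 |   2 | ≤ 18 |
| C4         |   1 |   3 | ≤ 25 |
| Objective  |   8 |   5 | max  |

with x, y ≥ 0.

Evaluate the objective at each vertex of the feasible region:
  z(0, 0) = 0
  z(4.5, 0) = 36
  z(1, 7) = 43  ←
  z(0, 8) = 40
The maximum is at x = 1, y = 7.

x = 1, y = 7, z = 43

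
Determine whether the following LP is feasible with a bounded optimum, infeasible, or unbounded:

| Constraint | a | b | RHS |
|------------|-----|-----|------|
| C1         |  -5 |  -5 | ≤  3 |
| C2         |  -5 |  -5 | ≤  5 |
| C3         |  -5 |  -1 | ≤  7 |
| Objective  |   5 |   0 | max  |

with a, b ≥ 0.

Unbounded (objective can increase without bound)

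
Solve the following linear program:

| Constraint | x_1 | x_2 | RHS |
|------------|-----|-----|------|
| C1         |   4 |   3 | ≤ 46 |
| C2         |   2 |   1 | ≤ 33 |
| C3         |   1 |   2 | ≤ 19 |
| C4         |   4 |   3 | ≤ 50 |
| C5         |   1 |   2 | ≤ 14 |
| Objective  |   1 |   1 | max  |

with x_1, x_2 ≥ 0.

Evaluate the objective at each vertex of the feasible region:
  z(0, 0) = 0
  z(11.5, 0) = 11.5
  z(10, 2) = 12  ←
  z(0, 7) = 7
The maximum is at x_1 = 10, x_2 = 2.

x_1 = 10, x_2 = 2, z = 12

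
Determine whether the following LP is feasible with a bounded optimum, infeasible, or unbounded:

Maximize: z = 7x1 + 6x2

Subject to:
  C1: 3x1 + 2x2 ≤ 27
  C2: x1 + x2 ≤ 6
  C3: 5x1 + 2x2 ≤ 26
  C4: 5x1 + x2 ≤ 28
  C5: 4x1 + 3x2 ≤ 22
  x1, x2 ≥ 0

Feasible with a bounded optimal solution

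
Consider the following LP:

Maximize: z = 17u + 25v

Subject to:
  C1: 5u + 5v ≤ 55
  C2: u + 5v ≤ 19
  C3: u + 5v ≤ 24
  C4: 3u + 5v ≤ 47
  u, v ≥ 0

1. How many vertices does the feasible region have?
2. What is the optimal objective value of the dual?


1. 4
2. 203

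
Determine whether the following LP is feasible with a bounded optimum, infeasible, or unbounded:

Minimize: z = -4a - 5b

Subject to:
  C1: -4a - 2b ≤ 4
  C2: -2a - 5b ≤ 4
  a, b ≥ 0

Unbounded (objective can decrease without bound)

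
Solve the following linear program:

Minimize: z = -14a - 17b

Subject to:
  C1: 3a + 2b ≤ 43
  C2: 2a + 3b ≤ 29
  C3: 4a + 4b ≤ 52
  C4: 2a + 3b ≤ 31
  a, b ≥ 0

Evaluate the objective at each vertex of the feasible region:
  z(0, 0) = 0
  z(13, 0) = -182
  z(10, 3) = -191  ←
  z(0, 9.667) = -164.3
The minimum is at a = 10, b = 3.

a = 10, b = 3, z = -191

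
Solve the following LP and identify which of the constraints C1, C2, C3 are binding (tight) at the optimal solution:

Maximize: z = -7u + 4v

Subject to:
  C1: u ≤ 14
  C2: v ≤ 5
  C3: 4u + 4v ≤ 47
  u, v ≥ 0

At u = 0, v = 5, compute slack b - a·x for each constraint:
  C1: 14 − 0 = 14  (slack)
  C2: 5 − 5 = 0  (binding)
  C3: 47 − 20 = 27  (slack)

Optimal: u = 0, v = 5
Binding: C2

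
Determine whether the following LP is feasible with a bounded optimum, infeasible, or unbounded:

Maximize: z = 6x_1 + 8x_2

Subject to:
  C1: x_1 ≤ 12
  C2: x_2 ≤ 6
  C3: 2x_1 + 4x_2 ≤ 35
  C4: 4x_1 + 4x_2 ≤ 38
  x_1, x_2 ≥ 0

Feasible with a bounded optimal solution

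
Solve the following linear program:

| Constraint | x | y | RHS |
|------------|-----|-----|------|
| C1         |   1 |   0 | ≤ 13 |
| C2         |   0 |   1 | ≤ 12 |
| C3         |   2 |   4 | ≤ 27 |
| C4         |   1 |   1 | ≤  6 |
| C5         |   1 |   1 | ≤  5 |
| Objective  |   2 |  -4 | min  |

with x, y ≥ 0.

Evaluate the objective at each vertex of the feasible region:
  z(0, 0) = 0
  z(5, 0) = 10
  z(0, 5) = -20  ←
The minimum is at x = 0, y = 5.

x = 0, y = 5, z = -20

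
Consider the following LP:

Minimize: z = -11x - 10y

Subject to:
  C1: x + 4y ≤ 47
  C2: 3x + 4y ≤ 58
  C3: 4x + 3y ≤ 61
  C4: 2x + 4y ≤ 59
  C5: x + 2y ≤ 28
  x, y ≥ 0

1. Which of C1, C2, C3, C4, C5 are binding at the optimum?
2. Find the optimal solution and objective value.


1. C2, C3
2. x = 10, y = 7, z = -180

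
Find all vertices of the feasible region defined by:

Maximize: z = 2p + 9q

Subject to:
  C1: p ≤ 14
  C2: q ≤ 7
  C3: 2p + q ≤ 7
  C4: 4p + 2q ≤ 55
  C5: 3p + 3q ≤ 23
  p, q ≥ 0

(0, 0), (3.5, 0), (0, 7)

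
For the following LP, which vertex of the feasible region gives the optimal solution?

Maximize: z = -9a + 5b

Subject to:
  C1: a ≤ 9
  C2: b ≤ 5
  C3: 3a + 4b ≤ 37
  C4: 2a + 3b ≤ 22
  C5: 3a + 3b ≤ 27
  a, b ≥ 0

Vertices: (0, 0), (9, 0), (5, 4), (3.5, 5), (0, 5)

Evaluate the objective at each vertex of the feasible region:
  z(0, 0) = 0
  z(9, 0) = -81
  z(5, 4) = -25
  z(3.5, 5) = -6.5
  z(0, 5) = 25  ←
The maximum is at a = 0, b = 5.

(0, 5)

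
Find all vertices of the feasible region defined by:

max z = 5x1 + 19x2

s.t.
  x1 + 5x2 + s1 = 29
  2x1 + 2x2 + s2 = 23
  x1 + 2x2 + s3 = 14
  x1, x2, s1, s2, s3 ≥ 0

(0, 0), (11.5, 0), (9, 2.5), (4, 5), (0, 5.8)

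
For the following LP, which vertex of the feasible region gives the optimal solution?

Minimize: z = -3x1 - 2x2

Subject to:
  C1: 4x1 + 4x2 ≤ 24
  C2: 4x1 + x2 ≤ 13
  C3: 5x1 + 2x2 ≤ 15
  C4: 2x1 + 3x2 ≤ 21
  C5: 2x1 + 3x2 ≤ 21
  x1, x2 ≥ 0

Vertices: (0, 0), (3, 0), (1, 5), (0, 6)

Evaluate the objective at each vertex of the feasible region:
  z(0, 0) = 0
  z(3, 0) = -9
  z(1, 5) = -13  ←
  z(0, 6) = -12
The minimum is at x1 = 1, x2 = 5.

(1, 5)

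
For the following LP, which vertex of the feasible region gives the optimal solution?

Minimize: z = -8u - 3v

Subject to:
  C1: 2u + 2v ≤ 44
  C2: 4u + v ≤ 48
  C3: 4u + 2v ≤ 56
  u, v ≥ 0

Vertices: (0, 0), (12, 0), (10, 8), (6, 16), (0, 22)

Evaluate the objective at each vertex of the feasible region:
  z(0, 0) = 0
  z(12, 0) = -96
  z(10, 8) = -104  ←
  z(6, 16) = -96
  z(0, 22) = -66
The minimum is at u = 10, v = 8.

(10, 8)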